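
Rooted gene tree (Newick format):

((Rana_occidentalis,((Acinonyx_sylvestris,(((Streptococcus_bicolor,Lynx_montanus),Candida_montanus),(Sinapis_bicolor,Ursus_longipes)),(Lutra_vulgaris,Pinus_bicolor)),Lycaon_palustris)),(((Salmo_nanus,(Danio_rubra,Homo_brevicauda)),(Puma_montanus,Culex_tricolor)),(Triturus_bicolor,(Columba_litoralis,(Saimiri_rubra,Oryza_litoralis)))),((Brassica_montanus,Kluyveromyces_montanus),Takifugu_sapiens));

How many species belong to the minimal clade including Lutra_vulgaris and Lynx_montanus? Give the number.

8

The MRCA of Lutra_vulgaris and Lynx_montanus is the node subtending (Acinonyx_sylvestris,(((Streptococcus_bicolor,Lynx_montanus),Candida_montanus),(Sinapis_bicolor,Ursus_longipes)),(Lutra_vulgaris,Pinus_bicolor)).
That clade contains 8 terminal taxa: Acinonyx_sylvestris, Candida_montanus, Lutra_vulgaris, Lynx_montanus, Pinus_bicolor, Sinapis_bicolor, Streptococcus_bicolor, Ursus_longipes.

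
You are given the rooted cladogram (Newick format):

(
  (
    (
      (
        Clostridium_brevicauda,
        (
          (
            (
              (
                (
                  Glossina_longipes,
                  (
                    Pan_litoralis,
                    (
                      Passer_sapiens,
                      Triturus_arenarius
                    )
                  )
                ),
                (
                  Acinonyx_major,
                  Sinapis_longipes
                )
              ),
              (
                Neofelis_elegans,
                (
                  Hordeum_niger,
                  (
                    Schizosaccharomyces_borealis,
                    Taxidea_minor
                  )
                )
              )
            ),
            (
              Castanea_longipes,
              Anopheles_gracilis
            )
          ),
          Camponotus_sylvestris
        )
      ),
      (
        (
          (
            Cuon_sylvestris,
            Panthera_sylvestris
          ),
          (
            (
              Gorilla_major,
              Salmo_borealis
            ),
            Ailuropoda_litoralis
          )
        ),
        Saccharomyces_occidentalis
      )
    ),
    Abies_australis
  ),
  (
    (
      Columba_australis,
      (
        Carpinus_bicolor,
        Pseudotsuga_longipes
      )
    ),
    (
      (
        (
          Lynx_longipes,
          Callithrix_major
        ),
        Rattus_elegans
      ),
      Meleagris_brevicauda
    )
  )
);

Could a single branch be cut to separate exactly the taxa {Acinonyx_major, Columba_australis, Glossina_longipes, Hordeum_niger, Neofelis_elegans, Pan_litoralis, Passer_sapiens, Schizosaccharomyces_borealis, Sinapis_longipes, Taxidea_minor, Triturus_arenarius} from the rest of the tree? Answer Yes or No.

No

The MRCA of the listed taxa is the root, so the smallest clade containing them is the whole tree.
That clade also contains Abies_australis, Ailuropoda_litoralis, Anopheles_gracilis, Callithrix_major, Camponotus_sylvestris, Carpinus_bicolor, Castanea_longipes, Clostridium_brevicauda, Cuon_sylvestris, Gorilla_major, Lynx_longipes, Meleagris_brevicauda, Panthera_sylvestris, Pseudotsuga_longipes, Rattus_elegans, Saccharomyces_occidentalis, Salmo_borealis, which are not in the proposed group, so the group is not monophyletic.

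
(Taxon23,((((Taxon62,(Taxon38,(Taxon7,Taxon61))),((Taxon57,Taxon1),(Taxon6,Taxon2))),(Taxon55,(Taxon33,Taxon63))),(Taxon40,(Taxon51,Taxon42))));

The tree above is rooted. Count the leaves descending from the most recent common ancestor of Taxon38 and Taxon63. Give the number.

The MRCA of Taxon38 and Taxon63 is the node subtending (((Taxon62,(Taxon38,(Taxon7,Taxon61))),((Taxon57,Taxon1),(Taxon6,Taxon2))),(Taxon55,(Taxon33,Taxon63))).
That clade contains 11 terminal taxa: Taxon1, Taxon2, Taxon33, Taxon38, Taxon55, Taxon57, Taxon6, Taxon61, Taxon62, Taxon63, Taxon7.

11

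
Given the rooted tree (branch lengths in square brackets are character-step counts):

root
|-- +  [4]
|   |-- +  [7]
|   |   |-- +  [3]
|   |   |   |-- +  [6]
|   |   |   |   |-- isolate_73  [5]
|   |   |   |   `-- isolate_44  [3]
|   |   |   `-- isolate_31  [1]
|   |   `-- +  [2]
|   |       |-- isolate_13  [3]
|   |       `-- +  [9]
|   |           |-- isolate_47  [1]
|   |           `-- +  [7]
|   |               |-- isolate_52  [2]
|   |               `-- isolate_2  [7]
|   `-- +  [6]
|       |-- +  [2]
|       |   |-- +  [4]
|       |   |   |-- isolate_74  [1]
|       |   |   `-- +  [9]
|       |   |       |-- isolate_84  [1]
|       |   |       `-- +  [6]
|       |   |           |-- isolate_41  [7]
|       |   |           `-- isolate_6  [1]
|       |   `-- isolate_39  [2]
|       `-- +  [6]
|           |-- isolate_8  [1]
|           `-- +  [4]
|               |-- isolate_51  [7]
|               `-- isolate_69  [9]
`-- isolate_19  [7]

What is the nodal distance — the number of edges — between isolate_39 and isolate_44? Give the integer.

The MRCA of isolate_39 and isolate_44 is the node subtending ((((isolate_73,isolate_44),isolate_31),(isolate_13,(isolate_47,(isolate_52,isolate_2)))),(((isolate_74,(isolate_84,(isolate_41,isolate_6))),isolate_39),(isolate_8,(isolate_51,isolate_69)))).
From isolate_39 up to that node: 3 branches. From isolate_44 up to the same node: 4 branches. Total: 3 + 4 = 7.

7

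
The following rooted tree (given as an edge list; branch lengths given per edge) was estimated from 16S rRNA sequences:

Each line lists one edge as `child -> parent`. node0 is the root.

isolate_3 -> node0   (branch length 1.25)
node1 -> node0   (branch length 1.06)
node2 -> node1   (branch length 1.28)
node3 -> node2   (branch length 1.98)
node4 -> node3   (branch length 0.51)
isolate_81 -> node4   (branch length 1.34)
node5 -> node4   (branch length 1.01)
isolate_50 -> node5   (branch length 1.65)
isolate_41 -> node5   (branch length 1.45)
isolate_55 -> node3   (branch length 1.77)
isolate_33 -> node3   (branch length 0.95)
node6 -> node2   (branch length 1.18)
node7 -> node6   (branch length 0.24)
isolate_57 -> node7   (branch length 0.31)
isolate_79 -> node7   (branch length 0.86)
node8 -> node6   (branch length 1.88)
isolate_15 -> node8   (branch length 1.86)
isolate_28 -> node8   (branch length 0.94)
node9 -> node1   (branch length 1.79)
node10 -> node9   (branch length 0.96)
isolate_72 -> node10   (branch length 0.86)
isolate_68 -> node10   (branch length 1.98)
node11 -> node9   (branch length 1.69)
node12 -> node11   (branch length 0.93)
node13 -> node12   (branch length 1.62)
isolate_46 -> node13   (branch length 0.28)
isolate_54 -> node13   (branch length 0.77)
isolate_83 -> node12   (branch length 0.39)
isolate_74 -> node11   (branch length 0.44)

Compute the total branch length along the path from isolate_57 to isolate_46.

9.32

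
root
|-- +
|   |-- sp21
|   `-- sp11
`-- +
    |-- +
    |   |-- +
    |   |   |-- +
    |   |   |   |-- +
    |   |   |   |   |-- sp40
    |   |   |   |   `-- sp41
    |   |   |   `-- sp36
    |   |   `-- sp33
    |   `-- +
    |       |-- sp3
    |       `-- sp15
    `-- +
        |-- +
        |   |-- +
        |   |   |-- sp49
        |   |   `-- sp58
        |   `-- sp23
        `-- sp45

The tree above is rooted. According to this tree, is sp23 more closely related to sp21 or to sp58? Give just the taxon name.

sp58

The MRCA of sp23 and sp58 subtends ((sp49,sp58),sp23) (3 taxa).
The MRCA of sp23 and sp21 is the root, subtending the entire tree (12 taxa).
The first is nested inside the second, so sp23 shares a more recent common ancestor with sp58.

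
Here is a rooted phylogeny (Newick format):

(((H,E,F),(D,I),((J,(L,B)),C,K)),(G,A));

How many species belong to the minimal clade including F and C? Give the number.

10

The MRCA of F and C is the node subtending ((H,E,F),(D,I),((J,(L,B)),C,K)).
That clade contains 10 terminal taxa: B, C, D, E, F, H, I, J, K, L.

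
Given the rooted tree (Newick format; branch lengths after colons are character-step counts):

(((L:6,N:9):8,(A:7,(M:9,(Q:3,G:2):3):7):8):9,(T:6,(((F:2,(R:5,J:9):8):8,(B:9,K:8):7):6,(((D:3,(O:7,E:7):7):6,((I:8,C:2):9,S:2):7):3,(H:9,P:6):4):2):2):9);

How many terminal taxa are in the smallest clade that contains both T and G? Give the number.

20

The MRCA of T and G is the root, so the clade is the entire tree.
That clade contains 20 terminal taxa: A, B, C, D, E, F, G, H, I, J, K, L, M, N, O, P, Q, R, S, T.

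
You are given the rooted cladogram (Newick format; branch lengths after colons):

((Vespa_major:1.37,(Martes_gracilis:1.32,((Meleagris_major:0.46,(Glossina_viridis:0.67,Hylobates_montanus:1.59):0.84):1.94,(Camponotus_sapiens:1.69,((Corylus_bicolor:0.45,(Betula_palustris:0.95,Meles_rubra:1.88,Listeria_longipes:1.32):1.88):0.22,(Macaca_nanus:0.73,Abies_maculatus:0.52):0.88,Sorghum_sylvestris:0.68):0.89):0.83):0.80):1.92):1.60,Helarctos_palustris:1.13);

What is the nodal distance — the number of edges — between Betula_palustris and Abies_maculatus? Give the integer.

5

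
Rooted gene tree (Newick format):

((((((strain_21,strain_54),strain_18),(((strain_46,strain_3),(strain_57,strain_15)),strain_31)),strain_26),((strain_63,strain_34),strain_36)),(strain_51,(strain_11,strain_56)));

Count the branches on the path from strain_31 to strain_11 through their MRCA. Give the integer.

8

The MRCA of strain_31 and strain_11 is the root of the tree.
From strain_31 up to that node: 5 branches. From strain_11 up to the same node: 3 branches. Total: 5 + 3 = 8.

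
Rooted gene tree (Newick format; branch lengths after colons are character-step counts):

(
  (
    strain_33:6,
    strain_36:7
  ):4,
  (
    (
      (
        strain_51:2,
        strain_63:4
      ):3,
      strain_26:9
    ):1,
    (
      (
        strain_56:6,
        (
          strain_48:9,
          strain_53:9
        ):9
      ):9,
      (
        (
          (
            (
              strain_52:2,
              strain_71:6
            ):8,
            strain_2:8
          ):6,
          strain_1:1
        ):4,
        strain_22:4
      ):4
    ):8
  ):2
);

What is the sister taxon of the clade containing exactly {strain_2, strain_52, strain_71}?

strain_1

The clade containing exactly {strain_2, strain_52, strain_71} attaches to the tree at the node subtending (((strain_52,strain_71),strain_2),strain_1).
The other lineage descending from that same node — the sister group — is the single tip strain_1.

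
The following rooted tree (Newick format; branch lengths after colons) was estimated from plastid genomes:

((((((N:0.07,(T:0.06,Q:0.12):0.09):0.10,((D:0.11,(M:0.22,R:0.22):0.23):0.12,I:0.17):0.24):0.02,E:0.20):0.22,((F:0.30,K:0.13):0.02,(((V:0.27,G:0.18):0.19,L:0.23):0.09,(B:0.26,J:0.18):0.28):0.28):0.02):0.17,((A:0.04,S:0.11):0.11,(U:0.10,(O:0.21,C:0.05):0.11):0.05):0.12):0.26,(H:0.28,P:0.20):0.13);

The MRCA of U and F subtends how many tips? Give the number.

The MRCA of U and F is the node subtending (((((N,(T,Q)),((D,(M,R)),I)),E),((F,K),(((V,G),L),(B,J)))),((A,S),(U,(O,C)))).
That clade contains 20 terminal taxa: A, B, C, D, E, F, G, I, J, K, L, M, N, O, Q, R, S, T, U, V.

20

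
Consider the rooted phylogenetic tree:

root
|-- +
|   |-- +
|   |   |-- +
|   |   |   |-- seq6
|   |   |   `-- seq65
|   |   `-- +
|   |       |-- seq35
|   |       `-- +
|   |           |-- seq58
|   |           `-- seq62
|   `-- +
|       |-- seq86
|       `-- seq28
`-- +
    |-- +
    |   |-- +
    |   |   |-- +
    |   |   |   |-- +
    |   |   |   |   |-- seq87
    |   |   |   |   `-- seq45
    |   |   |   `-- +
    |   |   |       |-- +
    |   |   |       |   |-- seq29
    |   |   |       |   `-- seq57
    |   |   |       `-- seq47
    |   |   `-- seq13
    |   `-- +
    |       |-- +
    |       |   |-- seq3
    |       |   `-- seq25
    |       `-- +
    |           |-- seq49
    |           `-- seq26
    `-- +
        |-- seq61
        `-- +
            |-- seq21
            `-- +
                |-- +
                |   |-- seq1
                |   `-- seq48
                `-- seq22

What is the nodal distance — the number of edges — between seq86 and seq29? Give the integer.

The MRCA of seq86 and seq29 is the root of the tree.
From seq86 up to that node: 3 branches. From seq29 up to the same node: 7 branches. Total: 3 + 7 = 10.

10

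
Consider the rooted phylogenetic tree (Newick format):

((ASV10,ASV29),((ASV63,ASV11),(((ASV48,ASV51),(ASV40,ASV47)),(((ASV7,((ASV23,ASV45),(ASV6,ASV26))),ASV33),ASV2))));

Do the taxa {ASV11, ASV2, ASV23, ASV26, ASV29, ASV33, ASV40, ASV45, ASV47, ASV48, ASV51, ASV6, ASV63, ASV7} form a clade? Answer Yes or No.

No

The MRCA of the listed taxa is the root, so the smallest clade containing them is the whole tree.
That clade also contains ASV10, which is not in the proposed group, so the group is not monophyletic.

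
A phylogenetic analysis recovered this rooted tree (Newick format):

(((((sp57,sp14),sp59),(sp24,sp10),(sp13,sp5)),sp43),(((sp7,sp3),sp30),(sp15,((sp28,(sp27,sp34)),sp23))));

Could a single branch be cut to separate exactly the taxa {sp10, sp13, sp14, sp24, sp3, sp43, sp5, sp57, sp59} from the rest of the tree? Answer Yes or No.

The MRCA of the listed taxa is the root, so the smallest clade containing them is the whole tree.
That clade also contains sp15, sp23, sp27, sp28, sp30, sp34, sp7, which are not in the proposed group, so the group is not monophyletic.

No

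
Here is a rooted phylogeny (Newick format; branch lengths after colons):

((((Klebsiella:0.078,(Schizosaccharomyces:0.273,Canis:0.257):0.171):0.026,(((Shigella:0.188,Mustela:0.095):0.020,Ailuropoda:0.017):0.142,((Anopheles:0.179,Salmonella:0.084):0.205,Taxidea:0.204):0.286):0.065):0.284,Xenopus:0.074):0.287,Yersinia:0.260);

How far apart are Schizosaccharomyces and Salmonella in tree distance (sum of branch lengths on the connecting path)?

1.110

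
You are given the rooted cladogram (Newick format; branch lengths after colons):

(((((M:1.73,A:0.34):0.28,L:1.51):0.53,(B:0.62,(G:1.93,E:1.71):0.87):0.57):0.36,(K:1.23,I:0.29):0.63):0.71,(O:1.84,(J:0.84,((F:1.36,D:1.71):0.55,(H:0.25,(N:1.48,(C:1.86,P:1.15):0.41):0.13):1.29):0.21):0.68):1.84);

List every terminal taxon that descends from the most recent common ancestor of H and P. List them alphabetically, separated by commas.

Tracing H: it sits inside (H,(N,(C,P))).
Tracing P: it sits inside (C,P).
The smallest clade enclosing both is (H,(N,(C,P))); the answer is its 4 terminal taxa in alphabetical order.

C, H, N, P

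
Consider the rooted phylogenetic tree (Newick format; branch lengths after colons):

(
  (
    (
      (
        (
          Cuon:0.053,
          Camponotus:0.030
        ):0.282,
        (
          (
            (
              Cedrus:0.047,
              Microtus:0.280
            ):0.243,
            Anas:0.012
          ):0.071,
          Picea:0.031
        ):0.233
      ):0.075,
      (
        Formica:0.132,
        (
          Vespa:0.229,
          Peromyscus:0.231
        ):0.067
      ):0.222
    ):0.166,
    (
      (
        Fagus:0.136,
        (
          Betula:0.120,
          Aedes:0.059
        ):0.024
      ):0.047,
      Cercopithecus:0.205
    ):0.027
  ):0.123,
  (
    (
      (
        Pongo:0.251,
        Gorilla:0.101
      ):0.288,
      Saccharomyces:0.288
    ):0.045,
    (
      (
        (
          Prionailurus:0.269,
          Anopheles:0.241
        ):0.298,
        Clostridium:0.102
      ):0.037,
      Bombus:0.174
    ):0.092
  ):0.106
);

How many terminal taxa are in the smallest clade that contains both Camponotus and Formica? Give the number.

9

The MRCA of Camponotus and Formica is the node subtending (((Cuon,Camponotus),(((Cedrus,Microtus),Anas),Picea)),(Formica,(Vespa,Peromyscus))).
That clade contains 9 terminal taxa: Anas, Camponotus, Cedrus, Cuon, Formica, Microtus, Peromyscus, Picea, Vespa.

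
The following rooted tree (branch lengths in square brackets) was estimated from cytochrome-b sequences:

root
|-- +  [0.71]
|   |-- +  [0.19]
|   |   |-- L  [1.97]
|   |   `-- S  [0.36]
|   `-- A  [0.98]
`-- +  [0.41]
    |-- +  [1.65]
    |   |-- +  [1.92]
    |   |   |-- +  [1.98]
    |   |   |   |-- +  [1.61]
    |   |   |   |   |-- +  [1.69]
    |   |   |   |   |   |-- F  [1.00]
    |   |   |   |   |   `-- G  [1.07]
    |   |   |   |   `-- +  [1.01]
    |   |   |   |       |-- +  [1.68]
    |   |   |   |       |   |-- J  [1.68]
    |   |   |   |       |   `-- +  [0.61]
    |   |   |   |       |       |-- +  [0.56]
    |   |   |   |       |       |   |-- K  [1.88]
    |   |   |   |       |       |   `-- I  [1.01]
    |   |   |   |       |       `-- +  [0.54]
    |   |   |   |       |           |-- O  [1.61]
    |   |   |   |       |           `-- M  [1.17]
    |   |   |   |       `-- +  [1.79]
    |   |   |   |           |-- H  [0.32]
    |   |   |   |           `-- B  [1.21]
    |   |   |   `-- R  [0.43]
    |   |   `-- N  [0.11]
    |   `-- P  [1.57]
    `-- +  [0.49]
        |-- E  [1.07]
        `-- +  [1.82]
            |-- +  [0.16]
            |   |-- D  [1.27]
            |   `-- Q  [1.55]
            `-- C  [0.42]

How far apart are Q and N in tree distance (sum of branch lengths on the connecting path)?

7.70

The path runs Q → … → MRCA → … → N; the MRCA is the node subtending ((((((F,G),((J,((K,I),(O,M))),(H,B))),R),N),P),(E,((D,Q),C))).
Branch lengths along that path: 1.55 + 0.16 + 1.82 + 0.49 + 1.65 + 1.92 + 0.11 = 7.70.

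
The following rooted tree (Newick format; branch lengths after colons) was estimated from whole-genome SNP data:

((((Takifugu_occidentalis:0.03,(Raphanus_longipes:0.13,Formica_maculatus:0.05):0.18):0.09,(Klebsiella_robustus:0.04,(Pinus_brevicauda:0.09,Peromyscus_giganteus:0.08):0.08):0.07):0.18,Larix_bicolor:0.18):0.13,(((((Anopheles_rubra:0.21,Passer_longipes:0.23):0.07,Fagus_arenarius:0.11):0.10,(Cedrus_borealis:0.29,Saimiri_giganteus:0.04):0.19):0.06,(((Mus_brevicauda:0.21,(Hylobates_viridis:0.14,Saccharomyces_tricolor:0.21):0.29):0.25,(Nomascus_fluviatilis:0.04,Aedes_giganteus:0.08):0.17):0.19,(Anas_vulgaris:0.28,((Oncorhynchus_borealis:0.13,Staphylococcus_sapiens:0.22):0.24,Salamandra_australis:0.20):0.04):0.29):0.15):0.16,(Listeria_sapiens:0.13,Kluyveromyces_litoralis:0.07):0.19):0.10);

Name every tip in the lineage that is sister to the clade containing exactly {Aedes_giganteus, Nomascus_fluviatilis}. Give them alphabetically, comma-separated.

Hylobates_viridis, Mus_brevicauda, Saccharomyces_tricolor

The clade containing exactly {Aedes_giganteus, Nomascus_fluviatilis} attaches to the tree at the node subtending ((Mus_brevicauda,(Hylobates_viridis,Saccharomyces_tricolor)),(Nomascus_fluviatilis,Aedes_giganteus)).
The other lineage descending from that same node — the sister group — is (Mus_brevicauda,(Hylobates_viridis,Saccharomyces_tricolor)); its 3 tips in alphabetical order are the answer.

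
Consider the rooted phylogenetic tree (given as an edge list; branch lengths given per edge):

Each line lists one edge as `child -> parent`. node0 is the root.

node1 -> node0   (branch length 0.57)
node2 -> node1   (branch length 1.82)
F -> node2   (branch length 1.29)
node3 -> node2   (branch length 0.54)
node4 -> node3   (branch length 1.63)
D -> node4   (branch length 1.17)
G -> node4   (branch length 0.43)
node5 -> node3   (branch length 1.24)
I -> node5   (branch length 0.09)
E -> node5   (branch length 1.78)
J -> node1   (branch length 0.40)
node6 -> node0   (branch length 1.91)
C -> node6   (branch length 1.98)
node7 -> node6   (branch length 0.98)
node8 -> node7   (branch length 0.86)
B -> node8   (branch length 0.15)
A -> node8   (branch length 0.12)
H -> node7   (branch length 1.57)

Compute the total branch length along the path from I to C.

8.15

The path runs I → … → MRCA → … → C; the MRCA is the root of the tree.
Branch lengths along that path: 0.09 + 1.24 + 0.54 + 1.82 + 0.57 + 1.91 + 1.98 = 8.15.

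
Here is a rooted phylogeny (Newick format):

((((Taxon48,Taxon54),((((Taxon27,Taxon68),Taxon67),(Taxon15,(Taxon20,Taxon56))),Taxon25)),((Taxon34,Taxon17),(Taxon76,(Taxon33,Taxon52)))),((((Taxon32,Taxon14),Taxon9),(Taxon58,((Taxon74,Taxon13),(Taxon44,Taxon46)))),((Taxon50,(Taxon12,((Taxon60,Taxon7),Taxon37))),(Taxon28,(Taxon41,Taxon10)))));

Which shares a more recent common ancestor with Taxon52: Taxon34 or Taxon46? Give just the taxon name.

The MRCA of Taxon52 and Taxon34 subtends ((Taxon34,Taxon17),(Taxon76,(Taxon33,Taxon52))) (5 taxa).
The MRCA of Taxon52 and Taxon46 is the root, subtending the entire tree (30 taxa).
The first is nested inside the second, so Taxon52 shares a more recent common ancestor with Taxon34.

Taxon34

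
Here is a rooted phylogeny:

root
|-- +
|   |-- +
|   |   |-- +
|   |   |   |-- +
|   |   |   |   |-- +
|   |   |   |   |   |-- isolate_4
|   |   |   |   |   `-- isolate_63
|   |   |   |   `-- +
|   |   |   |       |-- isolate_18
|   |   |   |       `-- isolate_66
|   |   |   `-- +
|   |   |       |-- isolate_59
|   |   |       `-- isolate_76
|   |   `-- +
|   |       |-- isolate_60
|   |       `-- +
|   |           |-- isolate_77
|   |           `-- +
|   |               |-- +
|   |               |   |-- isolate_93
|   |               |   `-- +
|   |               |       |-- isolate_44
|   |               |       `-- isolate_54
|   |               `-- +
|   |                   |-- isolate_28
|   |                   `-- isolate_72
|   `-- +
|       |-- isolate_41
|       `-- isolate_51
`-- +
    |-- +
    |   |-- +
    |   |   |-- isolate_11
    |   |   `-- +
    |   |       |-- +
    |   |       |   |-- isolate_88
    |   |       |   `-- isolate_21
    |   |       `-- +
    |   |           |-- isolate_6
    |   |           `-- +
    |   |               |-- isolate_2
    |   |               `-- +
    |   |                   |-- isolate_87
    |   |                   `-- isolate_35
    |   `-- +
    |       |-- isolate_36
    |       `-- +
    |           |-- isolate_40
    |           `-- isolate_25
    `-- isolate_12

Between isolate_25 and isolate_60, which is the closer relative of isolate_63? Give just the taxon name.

isolate_60

The MRCA of isolate_63 and isolate_60 subtends ((((isolate_4,isolate_63),(isolate_18,isolate_66)),(isolate_59,isolate_76)),(isolate_60,(isolate_77,((isolate_93,(isolate_44,isolate_54)),(isolate_28,isolate_72))))) (13 taxa).
The MRCA of isolate_63 and isolate_25 is the root, subtending the entire tree (26 taxa).
The first is nested inside the second, so isolate_63 shares a more recent common ancestor with isolate_60.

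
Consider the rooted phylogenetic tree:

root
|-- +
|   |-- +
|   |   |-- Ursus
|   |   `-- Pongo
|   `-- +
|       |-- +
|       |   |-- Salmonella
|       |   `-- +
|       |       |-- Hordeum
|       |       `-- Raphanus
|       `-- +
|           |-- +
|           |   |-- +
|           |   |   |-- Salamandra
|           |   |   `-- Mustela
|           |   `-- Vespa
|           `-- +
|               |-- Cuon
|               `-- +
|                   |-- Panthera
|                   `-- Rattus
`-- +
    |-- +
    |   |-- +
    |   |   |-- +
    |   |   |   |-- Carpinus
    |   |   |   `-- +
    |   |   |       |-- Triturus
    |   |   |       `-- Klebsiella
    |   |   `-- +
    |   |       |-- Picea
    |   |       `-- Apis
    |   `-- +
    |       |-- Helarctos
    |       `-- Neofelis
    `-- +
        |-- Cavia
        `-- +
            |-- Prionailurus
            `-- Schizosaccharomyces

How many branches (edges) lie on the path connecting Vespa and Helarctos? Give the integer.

The MRCA of Vespa and Helarctos is the root of the tree.
From Vespa up to that node: 5 branches. From Helarctos up to the same node: 4 branches. Total: 5 + 4 = 9.

9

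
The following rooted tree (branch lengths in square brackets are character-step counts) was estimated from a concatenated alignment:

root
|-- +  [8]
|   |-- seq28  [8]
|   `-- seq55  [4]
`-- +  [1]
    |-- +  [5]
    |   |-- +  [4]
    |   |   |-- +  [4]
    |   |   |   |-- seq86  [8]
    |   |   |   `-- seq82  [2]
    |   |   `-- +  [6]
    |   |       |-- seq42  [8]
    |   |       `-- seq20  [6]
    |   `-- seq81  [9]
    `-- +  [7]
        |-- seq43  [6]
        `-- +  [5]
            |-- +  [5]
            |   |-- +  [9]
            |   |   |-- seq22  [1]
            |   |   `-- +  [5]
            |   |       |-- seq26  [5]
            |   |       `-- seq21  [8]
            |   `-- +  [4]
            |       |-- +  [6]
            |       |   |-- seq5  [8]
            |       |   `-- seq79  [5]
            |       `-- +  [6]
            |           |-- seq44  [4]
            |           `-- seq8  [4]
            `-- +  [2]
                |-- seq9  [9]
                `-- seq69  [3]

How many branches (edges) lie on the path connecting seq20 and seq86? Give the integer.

4

The MRCA of seq20 and seq86 is the node subtending ((seq86,seq82),(seq42,seq20)).
From seq20 up to that node: 2 branches. From seq86 up to the same node: 2 branches. Total: 2 + 2 = 4.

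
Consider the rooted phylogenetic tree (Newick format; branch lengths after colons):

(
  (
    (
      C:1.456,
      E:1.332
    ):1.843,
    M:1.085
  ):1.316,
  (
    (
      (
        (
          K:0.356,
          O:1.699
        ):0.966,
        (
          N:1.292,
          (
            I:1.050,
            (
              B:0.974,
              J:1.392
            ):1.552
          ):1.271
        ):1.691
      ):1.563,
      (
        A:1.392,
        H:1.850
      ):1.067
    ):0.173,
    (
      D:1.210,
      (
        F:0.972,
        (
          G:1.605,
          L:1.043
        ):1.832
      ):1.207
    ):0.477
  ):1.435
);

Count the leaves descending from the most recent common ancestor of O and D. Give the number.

12

The MRCA of O and D is the node subtending ((((K,O),(N,(I,(B,J)))),(A,H)),(D,(F,(G,L)))).
That clade contains 12 terminal taxa: A, B, D, F, G, H, I, J, K, L, N, O.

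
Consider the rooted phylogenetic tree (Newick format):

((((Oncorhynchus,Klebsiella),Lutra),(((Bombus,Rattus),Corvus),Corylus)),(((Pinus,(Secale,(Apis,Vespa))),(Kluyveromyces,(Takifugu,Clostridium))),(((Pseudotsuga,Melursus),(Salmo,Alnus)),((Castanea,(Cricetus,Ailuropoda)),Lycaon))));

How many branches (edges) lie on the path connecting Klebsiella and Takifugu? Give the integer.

The MRCA of Klebsiella and Takifugu is the root of the tree.
From Klebsiella up to that node: 4 branches. From Takifugu up to the same node: 5 branches. Total: 4 + 5 = 9.

9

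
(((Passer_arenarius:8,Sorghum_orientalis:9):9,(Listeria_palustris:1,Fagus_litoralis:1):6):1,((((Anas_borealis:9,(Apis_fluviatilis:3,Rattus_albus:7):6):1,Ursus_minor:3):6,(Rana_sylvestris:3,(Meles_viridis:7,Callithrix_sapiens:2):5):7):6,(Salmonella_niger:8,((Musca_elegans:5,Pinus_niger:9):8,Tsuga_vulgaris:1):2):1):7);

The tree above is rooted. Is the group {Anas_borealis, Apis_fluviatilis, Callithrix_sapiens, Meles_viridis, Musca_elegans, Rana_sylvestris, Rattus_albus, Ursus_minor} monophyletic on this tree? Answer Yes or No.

No

The MRCA of the listed taxa subtends ((((Anas_borealis,(Apis_fluviatilis,Rattus_albus)),Ursus_minor),(Rana_sylvestris,(Meles_viridis,Callithrix_sapiens))),(Salmonella_niger,((Musca_elegans,Pinus_niger),Tsuga_vulgaris))).
That clade also contains Pinus_niger, Salmonella_niger, Tsuga_vulgaris, which are not in the proposed group, so the group is not monophyletic.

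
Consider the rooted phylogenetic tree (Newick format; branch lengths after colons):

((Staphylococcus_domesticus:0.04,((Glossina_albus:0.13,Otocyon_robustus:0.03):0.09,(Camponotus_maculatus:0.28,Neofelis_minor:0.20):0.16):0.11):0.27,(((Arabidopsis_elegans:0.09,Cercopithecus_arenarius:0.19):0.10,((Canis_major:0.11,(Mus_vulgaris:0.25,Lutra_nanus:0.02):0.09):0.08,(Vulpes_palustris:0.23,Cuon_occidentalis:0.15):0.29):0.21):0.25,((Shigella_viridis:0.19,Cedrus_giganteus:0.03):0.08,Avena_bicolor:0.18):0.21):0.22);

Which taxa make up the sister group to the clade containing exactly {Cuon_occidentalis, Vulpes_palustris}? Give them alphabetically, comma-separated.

The clade containing exactly {Cuon_occidentalis, Vulpes_palustris} attaches to the tree at the node subtending ((Canis_major,(Mus_vulgaris,Lutra_nanus)),(Vulpes_palustris,Cuon_occidentalis)).
The other lineage descending from that same node — the sister group — is (Canis_major,(Mus_vulgaris,Lutra_nanus)); its 3 tips in alphabetical order are the answer.

Canis_major, Lutra_nanus, Mus_vulgaris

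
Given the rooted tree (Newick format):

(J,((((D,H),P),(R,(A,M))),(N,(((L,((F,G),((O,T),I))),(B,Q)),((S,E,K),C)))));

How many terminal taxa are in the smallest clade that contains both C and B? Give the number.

12

The MRCA of C and B is the node subtending (((L,((F,G),((O,T),I))),(B,Q)),((S,E,K),C)).
That clade contains 12 terminal taxa: B, C, E, F, G, I, K, L, O, Q, S, T.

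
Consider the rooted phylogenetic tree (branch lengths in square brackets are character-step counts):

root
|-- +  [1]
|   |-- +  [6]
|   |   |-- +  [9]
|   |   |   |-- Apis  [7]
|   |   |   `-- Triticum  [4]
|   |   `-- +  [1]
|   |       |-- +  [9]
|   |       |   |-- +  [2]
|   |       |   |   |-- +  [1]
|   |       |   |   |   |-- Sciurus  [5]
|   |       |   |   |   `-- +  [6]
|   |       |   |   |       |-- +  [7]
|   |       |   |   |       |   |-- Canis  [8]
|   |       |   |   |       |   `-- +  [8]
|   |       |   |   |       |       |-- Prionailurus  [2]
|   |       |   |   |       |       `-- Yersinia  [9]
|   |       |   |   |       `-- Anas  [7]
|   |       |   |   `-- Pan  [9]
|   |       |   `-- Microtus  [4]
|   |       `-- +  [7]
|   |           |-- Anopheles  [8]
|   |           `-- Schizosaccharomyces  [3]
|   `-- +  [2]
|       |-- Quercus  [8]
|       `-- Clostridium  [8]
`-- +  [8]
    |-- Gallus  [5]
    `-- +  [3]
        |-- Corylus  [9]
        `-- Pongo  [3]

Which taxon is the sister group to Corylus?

Pongo

Corylus attaches to the tree at the node subtending (Corylus,Pongo).
The other lineage descending from that same node — the sister group — is the single tip Pongo.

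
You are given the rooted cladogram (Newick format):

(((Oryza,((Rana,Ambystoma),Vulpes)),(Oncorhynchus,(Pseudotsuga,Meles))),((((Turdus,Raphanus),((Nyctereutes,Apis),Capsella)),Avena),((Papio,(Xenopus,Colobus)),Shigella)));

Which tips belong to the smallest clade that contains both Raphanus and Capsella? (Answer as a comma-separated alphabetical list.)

Apis, Capsella, Nyctereutes, Raphanus, Turdus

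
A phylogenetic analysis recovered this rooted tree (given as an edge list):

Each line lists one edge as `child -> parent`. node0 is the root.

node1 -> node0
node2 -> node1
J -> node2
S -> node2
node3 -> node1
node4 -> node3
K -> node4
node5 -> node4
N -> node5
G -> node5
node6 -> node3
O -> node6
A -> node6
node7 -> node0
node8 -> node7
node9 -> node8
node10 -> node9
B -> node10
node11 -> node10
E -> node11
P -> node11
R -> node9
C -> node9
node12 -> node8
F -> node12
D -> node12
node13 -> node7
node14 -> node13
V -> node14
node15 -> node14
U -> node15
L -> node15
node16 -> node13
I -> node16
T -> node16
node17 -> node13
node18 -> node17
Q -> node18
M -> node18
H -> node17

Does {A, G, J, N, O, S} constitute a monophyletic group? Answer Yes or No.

No

The MRCA of the listed taxa subtends ((J,S),((K,(N,G)),(O,A))).
That clade also contains K, which is not in the proposed group, so the group is not monophyletic.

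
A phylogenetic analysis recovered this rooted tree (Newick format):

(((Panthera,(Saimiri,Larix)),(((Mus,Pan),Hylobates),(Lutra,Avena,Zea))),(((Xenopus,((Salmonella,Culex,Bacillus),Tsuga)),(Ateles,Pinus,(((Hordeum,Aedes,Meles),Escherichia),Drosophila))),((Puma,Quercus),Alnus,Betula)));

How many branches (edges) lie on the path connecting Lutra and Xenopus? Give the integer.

8

The MRCA of Lutra and Xenopus is the root of the tree.
From Lutra up to that node: 4 branches. From Xenopus up to the same node: 4 branches. Total: 4 + 4 = 8.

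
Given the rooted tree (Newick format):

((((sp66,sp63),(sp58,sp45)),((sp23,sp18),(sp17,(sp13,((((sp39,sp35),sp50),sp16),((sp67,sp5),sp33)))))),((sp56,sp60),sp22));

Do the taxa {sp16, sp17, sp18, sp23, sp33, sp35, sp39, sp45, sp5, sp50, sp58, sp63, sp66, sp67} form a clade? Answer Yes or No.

The MRCA of the listed taxa subtends (((sp66,sp63),(sp58,sp45)),((sp23,sp18),(sp17,(sp13,((((sp39,sp35),sp50),sp16),((sp67,sp5),sp33)))))).
That clade also contains sp13, which is not in the proposed group, so the group is not monophyletic.

No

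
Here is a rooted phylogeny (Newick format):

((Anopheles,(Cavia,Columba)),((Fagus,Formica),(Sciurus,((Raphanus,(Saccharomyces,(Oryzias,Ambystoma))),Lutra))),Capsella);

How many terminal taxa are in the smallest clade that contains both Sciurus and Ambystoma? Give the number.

The MRCA of Sciurus and Ambystoma is the node subtending (Sciurus,((Raphanus,(Saccharomyces,(Oryzias,Ambystoma))),Lutra)).
That clade contains 6 terminal taxa: Ambystoma, Lutra, Oryzias, Raphanus, Saccharomyces, Sciurus.

6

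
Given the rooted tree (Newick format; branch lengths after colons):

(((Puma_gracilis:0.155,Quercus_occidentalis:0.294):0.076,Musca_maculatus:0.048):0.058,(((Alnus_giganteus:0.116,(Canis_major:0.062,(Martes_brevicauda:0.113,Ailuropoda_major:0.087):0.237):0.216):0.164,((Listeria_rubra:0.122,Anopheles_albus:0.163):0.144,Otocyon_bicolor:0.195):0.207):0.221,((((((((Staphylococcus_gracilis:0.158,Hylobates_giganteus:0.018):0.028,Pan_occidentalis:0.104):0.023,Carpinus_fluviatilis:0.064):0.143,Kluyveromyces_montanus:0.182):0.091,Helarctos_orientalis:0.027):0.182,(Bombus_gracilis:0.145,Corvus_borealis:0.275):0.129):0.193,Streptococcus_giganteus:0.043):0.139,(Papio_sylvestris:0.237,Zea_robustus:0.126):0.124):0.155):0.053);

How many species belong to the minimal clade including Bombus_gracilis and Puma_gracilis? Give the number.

The MRCA of Bombus_gracilis and Puma_gracilis is the root, so the clade is the entire tree.
That clade contains 21 terminal taxa: Ailuropoda_major, Alnus_giganteus, Anopheles_albus, Bombus_gracilis, Canis_major, Carpinus_fluviatilis, Corvus_borealis, Helarctos_orientalis, Hylobates_giganteus, Kluyveromyces_montanus, Listeria_rubra, Martes_brevicauda, Musca_maculatus, Otocyon_bicolor, Pan_occidentalis, Papio_sylvestris, Puma_gracilis, Quercus_occidentalis, Staphylococcus_gracilis, Streptococcus_giganteus, Zea_robustus.

21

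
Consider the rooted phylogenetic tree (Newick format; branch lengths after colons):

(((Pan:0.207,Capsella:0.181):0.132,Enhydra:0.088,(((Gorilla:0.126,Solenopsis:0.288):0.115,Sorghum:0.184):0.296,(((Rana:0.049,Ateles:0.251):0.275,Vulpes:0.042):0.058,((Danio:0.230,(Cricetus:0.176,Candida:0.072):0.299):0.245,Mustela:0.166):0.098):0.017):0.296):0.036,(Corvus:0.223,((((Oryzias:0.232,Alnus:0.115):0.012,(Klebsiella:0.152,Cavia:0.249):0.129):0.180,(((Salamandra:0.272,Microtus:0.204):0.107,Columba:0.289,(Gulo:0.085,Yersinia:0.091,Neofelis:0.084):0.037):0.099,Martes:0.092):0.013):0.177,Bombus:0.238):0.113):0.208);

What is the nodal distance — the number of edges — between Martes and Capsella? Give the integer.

8

The MRCA of Martes and Capsella is the root of the tree.
From Martes up to that node: 5 branches. From Capsella up to the same node: 3 branches. Total: 5 + 3 = 8.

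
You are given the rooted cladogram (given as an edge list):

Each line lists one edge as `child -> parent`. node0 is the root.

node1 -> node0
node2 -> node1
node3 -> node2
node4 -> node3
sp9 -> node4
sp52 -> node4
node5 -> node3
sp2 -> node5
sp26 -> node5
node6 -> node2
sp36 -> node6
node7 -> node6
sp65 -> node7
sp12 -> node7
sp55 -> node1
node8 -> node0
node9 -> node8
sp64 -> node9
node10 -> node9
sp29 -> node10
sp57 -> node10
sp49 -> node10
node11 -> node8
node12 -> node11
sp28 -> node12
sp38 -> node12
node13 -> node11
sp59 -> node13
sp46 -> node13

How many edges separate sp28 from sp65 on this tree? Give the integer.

The MRCA of sp28 and sp65 is the root of the tree.
From sp28 up to that node: 4 branches. From sp65 up to the same node: 5 branches. Total: 4 + 5 = 9.

9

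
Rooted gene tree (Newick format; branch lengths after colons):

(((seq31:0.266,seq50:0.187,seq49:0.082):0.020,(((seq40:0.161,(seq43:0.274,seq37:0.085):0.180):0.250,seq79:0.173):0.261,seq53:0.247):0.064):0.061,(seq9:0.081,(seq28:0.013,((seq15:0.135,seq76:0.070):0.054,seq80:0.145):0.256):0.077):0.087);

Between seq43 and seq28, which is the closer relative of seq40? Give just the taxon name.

The MRCA of seq40 and seq43 subtends (seq40,(seq43,seq37)) (3 taxa).
The MRCA of seq40 and seq28 is the root, subtending the entire tree (13 taxa).
The first is nested inside the second, so seq40 shares a more recent common ancestor with seq43.

seq43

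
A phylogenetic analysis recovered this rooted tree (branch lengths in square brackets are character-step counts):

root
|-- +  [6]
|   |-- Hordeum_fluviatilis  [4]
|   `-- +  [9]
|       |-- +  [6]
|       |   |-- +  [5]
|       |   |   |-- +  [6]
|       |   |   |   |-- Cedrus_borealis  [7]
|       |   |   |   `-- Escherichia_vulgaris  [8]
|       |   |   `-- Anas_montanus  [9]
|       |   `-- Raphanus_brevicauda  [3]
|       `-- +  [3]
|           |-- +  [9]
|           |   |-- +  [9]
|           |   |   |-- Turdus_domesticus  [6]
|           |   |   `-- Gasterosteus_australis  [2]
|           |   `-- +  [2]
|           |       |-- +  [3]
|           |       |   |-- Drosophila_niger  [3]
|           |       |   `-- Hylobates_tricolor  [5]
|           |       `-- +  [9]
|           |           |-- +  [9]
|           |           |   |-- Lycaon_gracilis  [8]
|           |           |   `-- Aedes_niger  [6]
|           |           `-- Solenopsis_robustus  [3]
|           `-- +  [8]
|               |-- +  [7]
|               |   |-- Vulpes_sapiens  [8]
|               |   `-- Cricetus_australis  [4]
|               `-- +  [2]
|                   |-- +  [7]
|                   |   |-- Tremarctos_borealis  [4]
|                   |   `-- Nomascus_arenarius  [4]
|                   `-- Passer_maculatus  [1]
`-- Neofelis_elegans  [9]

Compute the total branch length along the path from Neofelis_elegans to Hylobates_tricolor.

46

The path runs Neofelis_elegans → … → MRCA → … → Hylobates_tricolor; the MRCA is the root of the tree.
Branch lengths along that path: 9 + 6 + 9 + 3 + 9 + 2 + 3 + 5 = 46.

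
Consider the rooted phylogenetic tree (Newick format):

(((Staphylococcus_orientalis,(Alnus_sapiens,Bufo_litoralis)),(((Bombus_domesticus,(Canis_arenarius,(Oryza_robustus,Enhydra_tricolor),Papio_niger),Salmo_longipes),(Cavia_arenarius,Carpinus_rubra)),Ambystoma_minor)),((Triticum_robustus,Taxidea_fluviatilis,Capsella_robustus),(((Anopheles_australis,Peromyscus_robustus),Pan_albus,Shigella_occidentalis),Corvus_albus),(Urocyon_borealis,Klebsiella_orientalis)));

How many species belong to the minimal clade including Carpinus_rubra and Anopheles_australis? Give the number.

The MRCA of Carpinus_rubra and Anopheles_australis is the root, so the clade is the entire tree.
That clade contains 22 terminal taxa: Alnus_sapiens, Ambystoma_minor, Anopheles_australis, Bombus_domesticus, Bufo_litoralis, Canis_arenarius, Capsella_robustus, Carpinus_rubra, Cavia_arenarius, Corvus_albus, Enhydra_tricolor, Klebsiella_orientalis, Oryza_robustus, Pan_albus, Papio_niger, Peromyscus_robustus, Salmo_longipes, Shigella_occidentalis, Staphylococcus_orientalis, Taxidea_fluviatilis, Triticum_robustus, Urocyon_borealis.

22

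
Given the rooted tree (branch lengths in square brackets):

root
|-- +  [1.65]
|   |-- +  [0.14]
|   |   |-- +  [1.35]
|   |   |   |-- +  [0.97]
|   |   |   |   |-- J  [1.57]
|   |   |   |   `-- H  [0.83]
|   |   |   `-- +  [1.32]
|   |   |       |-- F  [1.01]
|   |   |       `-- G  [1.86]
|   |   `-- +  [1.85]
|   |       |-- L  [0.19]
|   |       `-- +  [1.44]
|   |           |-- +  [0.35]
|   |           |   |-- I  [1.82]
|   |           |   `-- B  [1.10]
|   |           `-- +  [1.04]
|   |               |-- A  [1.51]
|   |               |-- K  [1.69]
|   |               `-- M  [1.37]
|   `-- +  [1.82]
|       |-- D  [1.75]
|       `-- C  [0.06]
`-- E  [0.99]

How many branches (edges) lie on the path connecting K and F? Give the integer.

The MRCA of K and F is the node subtending (((J,H),(F,G)),(L,((I,B),(A,K,M)))).
From K up to that node: 4 branches. From F up to the same node: 3 branches. Total: 4 + 3 = 7.

7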